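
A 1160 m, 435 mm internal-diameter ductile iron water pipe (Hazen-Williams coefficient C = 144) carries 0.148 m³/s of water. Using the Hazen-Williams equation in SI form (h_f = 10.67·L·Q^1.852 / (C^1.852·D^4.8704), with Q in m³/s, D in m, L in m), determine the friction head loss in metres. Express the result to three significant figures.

h_f = 10.67·1160·0.148^1.852 / (144^1.852·0.435^4.8704) = 2.086 m

h_f ≈ 2.09 m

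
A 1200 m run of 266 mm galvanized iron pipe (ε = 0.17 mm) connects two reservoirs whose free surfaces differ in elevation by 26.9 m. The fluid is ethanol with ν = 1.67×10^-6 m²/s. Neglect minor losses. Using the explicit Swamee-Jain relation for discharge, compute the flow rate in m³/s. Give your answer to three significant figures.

Q ≈ 0.139 m³/s

Swamee-Jain (Type II): Q = -0.965·√(gD⁵h_f/L)·ln[ε/(3.7D) + √(3.17ν²L/(gD³h_f))]
√(gD⁵h_f/L) = √(9.81·0.266⁵·26.9/1200) = 0.01711
ε/(3.7D) = 1.73×10^-4; √(3.17ν²L/(gD³h_f)) = 4.62×10^-5
Q = -0.965·0.01711·ln(2.189×10^-4) = 0.1392 m³/s
Check: V = 2.50 m/s, Re = 3.99×10^5, f = 0.01879, h_f = 27.1 m ≈ 26.9 m ✓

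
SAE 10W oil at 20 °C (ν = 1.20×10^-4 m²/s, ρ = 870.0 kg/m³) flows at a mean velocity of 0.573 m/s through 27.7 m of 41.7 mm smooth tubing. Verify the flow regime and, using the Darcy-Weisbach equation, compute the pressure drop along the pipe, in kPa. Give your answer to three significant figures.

Δp ≈ 30.5 kPa

Re = VD/ν = 0.573·0.04170/1.20×10^-4 = 199 → laminar (Re < 2300)
f = 64/Re = 0.3214
h_f = f(L/D)V²/(2g) = 0.3214·(27.7/0.04170)·0.573²/(2·9.81) = 3.573 m
Δp = ρg·h_f = 870.0·9.81·3.573 = 30.49 kPa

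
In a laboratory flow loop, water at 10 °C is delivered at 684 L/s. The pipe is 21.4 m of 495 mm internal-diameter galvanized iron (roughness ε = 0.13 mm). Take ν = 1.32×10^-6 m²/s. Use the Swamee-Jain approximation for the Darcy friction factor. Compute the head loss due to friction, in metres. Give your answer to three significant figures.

h_f ≈ 0.424 m

V = 4Q/(πD²) = 4·0.684/(π·0.495²) = 3.554 m/s
Re = VD/ν = 3.554·0.495/1.32×10^-6 = 1.33×10^6 → turbulent
ε/D = 0.13/495 = 2.63×10^-4
Swamee-Jain: f = 0.01522
h_f = f(L/D)V²/(2g) = 0.01522·(21.4/0.495)·3.554²/(2·9.81) = 0.4238 m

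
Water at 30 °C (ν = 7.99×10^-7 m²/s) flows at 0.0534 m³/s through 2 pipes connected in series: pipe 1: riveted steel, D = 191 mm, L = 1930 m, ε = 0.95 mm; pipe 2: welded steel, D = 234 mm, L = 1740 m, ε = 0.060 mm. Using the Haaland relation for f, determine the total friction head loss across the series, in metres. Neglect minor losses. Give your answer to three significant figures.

Pipe 1: V = 1.864 m/s, Re = 4.46×10^5, ε/D = 0.00497, f = 0.03058, h_1 = f(L/D)V²/2g = 54.70 m
Pipe 2: V = 1.242 m/s, Re = 3.64×10^5, ε/D = 2.56×10^-4, f = 0.01620, h_2 = f(L/D)V²/2g = 9.465 m
Series → Q common, losses add: H = Σh = 64.16 m

H ≈ 64.2 m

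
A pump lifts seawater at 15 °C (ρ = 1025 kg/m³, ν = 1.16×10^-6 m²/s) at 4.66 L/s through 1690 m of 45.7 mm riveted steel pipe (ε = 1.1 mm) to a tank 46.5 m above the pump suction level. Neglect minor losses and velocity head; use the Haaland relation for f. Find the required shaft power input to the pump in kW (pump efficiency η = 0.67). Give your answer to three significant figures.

P_shaft ≈ 59.3 kW

V = 4Q/(πD²) = 2.841 m/s; Re = 1.12×10^5; ε/D = 0.0241; f = 0.05269
h_f = f(L/D)V²/2g = 801.6 m
Total head H = z + h_f = 46.5 + 801.6 = 848.1 m
P_hyd = ρgQH = 1025·9.81·0.00466·848.1 = 39.74 kW
P_shaft = P_hyd/η = 39.74/0.67 = 59.31 kW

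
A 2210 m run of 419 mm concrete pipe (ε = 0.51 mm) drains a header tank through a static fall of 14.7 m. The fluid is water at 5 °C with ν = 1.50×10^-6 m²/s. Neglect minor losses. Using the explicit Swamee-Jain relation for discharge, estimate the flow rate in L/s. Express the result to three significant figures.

Q ≈ 222 L/s

Swamee-Jain (Type II): Q = -0.965·√(gD⁵h_f/L)·ln[ε/(3.7D) + √(3.17ν²L/(gD³h_f))]
√(gD⁵h_f/L) = √(9.81·0.419⁵·14.7/2210) = 0.02903
ε/(3.7D) = 3.29×10^-4; √(3.17ν²L/(gD³h_f)) = 3.85×10^-5
Q = -0.965·0.02903·ln(3.675×10^-4) = 0.2215 m³/s
Check: V = 1.61 m/s, Re = 4.49×10^5, f = 0.02131, h_f = 14.8 m ≈ 14.7 m ✓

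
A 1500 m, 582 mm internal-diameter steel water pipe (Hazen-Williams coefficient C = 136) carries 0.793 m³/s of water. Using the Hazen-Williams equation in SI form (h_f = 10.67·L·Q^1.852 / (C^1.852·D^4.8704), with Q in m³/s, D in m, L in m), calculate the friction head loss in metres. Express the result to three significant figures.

h_f ≈ 16.3 m

h_f = 10.67·1500·0.793^1.852 / (136^1.852·0.582^4.8704) = 16.27 m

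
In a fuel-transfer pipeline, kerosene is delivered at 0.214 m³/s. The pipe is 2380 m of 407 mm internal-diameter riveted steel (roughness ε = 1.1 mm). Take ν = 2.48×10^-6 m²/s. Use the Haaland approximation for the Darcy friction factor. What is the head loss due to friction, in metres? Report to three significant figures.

V = 4Q/(πD²) = 4·0.214/(π·0.407²) = 1.645 m/s
Re = VD/ν = 1.645·0.407/2.48×10^-6 = 2.70×10^5 → turbulent
ε/D = 1.1/407 = 0.00270
Haaland: f = 0.02595
h_f = f(L/D)V²/(2g) = 0.02595·(2380/0.407)·1.645²/(2·9.81) = 20.92 m

h_f ≈ 20.9 m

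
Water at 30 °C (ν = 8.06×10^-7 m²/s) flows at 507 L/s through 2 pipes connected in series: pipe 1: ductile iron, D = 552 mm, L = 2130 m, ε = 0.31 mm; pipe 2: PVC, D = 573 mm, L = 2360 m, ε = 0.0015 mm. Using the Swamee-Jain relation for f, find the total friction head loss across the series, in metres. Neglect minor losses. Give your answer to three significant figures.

Pipe 1: V = 2.119 m/s, Re = 1.45×10^6, ε/D = 5.62×10^-4, f = 0.01755, h_1 = f(L/D)V²/2g = 15.49 m
Pipe 2: V = 1.966 m/s, Re = 1.40×10^6, ε/D = 2.62×10^-6, f = 0.01106, h_2 = f(L/D)V²/2g = 8.976 m
Series → Q common, losses add: H = Σh = 24.47 m

H ≈ 24.5 m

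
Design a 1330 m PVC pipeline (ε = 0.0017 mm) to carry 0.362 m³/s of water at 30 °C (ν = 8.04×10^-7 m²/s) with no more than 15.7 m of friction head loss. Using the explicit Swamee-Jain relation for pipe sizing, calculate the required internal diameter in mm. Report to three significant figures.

D ≈ 403 mm

Swamee-Jain (Type III): D = 0.66·[ε^1.25·(LQ²/(gh_f))^4.75 + ν·Q^9.4·(L/(gh_f))^5.2]^0.04
LQ²/(gh_f) = 1.132; L/(gh_f) = 8.635
Term 1 = ε^1.25·(…)^4.75 = 1.10×10^-7; Term 2 = ν·Q^9.4·(…)^5.2 = 4.22×10^-6
D = 0.66·(1.10×10^-7 + 4.22×10^-6)^0.04 = 0.4027 m = 403 mm
Check: V = 2.84 m/s, Re = 1.42×10^6, f = 0.01108, h_f = 15.1 m ≈ 15.7 m ✓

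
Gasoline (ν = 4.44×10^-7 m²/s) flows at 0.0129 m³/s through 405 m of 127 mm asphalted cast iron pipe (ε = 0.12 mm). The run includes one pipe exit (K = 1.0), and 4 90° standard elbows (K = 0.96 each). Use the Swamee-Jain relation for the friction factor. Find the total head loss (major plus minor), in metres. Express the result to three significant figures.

H_L ≈ 3.72 m

V = 4Q/(πD²) = 1.018 m/s; V²/2g = 0.05285 m
Re = 2.91×10^5, ε/D = 9.45×10^-4 → f = 0.02054 (Swamee-Jain)
Major: h_f = f(L/D)·V²/2g = 0.02054·3189·0.05285 = 3.463 m
Minor: ΣK = 4.84; h_m = ΣK·V²/2g = 0.2558 m
Total H_L = 3.463 + 0.2558 = 3.718 m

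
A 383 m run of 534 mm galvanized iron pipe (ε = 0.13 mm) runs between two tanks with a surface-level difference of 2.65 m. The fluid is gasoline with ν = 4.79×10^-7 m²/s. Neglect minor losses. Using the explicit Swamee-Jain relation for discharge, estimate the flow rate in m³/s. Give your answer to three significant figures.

Swamee-Jain (Type II): Q = -0.965·√(gD⁵h_f/L)·ln[ε/(3.7D) + √(3.17ν²L/(gD³h_f))]
√(gD⁵h_f/L) = √(9.81·0.534⁵·2.65/383) = 0.05429
ε/(3.7D) = 6.58×10^-5; √(3.17ν²L/(gD³h_f)) = 8.39×10^-6
Q = -0.965·0.05429·ln(7.418×10^-5) = 0.4982 m³/s
Check: V = 2.22 m/s, Re = 2.48×10^6, f = 0.01473, h_f = 2.66 m ≈ 2.65 m ✓

Q ≈ 0.498 m³/s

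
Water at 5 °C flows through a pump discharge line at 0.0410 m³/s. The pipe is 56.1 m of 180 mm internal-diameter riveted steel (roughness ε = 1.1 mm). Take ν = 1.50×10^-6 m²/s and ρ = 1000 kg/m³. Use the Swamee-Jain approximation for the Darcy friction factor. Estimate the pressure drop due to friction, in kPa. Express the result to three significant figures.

V = 4Q/(πD²) = 4·0.0410/(π·0.180²) = 1.611 m/s
Re = VD/ν = 1.611·0.180/1.50×10^-6 = 1.93×10^5 → turbulent
ε/D = 1.1/180 = 0.00611
Swamee-Jain: f = 0.03290
h_f = f(L/D)V²/(2g) = 0.03290·(56.1/0.180)·1.611²/(2·9.81) = 1.357 m
Δp = ρg·h_f = 1000·9.81·1.357 = 13.31 kPa

Δp ≈ 13.3 kPa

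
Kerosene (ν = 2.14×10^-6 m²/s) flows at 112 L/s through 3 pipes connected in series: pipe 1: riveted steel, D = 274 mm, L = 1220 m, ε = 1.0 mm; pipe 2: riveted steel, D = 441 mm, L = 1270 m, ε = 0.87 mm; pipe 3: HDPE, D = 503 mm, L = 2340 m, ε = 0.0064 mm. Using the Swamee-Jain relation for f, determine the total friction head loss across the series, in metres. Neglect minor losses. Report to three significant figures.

H ≈ 26.4 m

Pipe 1: V = 1.899 m/s, Re = 2.43×10^5, ε/D = 0.00365, f = 0.02831, h_1 = f(L/D)V²/2g = 23.18 m
Pipe 2: V = 0.7332 m/s, Re = 1.51×10^5, ε/D = 0.00197, f = 0.02470, h_2 = f(L/D)V²/2g = 1.949 m
Pipe 3: V = 0.5636 m/s, Re = 1.32×10^5, ε/D = 1.27×10^-5, f = 0.01695, h_3 = f(L/D)V²/2g = 1.277 m
Series → Q common, losses add: H = Σh = 26.41 m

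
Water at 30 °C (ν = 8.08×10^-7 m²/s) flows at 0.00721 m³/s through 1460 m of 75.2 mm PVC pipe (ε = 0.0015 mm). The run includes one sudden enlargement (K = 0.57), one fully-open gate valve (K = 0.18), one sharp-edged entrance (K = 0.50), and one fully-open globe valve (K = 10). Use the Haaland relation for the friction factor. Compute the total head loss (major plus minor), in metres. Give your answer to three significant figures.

V = 4Q/(πD²) = 1.623 m/s; V²/2g = 0.1343 m
Re = 1.51×10^5, ε/D = 1.99×10^-5 → f = 0.01648 (Haaland)
Major: h_f = f(L/D)·V²/2g = 0.01648·19415·0.1343 = 42.99 m
Minor: ΣK = 11.2; h_m = ΣK·V²/2g = 1.511 m
Total H_L = 42.99 + 1.511 = 44.50 m

H_L ≈ 44.5 m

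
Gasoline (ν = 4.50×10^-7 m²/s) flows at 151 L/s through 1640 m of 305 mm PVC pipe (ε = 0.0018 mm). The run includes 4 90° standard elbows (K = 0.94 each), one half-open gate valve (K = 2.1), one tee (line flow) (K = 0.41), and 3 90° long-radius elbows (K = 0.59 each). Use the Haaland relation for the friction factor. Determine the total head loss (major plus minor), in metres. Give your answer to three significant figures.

V = 4Q/(πD²) = 2.067 m/s; V²/2g = 0.2177 m
Re = 1.40×10^6, ε/D = 5.90×10^-6 → f = 0.01109 (Haaland)
Major: h_f = f(L/D)·V²/2g = 0.01109·5377·0.2177 = 12.98 m
Minor: ΣK = 8.04; h_m = ΣK·V²/2g = 1.750 m
Total H_L = 12.98 + 1.750 = 14.73 m

H_L ≈ 14.7 m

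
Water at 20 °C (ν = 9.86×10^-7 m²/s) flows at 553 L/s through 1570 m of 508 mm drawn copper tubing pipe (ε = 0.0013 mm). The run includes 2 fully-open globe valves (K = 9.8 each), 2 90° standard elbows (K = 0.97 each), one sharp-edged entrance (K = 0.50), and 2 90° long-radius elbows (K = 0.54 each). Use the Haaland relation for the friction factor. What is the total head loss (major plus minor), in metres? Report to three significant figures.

H_L ≈ 21.7 m

V = 4Q/(πD²) = 2.728 m/s; V²/2g = 0.3794 m
Re = 1.41×10^6, ε/D = 2.56×10^-6 → f = 0.01100 (Haaland)
Major: h_f = f(L/D)·V²/2g = 0.01100·3091·0.3794 = 12.90 m
Minor: ΣK = 23.1; h_m = ΣK·V²/2g = 8.772 m
Total H_L = 12.90 + 8.772 = 21.67 m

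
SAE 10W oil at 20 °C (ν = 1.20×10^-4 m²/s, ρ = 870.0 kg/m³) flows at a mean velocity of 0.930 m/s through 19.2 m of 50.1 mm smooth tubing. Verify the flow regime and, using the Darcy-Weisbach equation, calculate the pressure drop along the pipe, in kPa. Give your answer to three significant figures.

Re = VD/ν = 0.930·0.05010/1.20×10^-4 = 388 → laminar (Re < 2300)
f = 64/Re = 0.1648
h_f = f(L/D)V²/(2g) = 0.1648·(19.2/0.05010)·0.930²/(2·9.81) = 2.785 m
Δp = ρg·h_f = 870.0·9.81·2.785 = 23.77 kPa

Δp ≈ 23.8 kPa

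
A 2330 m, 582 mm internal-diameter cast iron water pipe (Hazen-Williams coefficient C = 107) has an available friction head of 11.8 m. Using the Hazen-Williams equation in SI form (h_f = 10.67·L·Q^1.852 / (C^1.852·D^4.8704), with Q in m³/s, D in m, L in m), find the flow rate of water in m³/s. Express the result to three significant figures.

Rearranging: Q = [h_f·C^1.852·D^4.8704 / (10.67·L)]^(1/1.852)
Q = [11.8·107^1.852·0.582^4.8704 / (10.67·2330)]^0.540 = 0.4136 m³/s

Q ≈ 0.414 m³/s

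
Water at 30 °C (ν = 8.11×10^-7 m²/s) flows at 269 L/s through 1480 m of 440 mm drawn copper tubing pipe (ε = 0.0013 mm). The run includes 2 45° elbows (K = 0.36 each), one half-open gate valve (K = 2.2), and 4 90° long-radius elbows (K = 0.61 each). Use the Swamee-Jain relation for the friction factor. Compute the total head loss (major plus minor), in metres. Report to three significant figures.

H_L ≈ 7.17 m

V = 4Q/(πD²) = 1.769 m/s; V²/2g = 0.1595 m
Re = 9.60×10^5, ε/D = 2.95×10^-6 → f = 0.01176 (Swamee-Jain)
Major: h_f = f(L/D)·V²/2g = 0.01176·3364·0.1595 = 6.310 m
Minor: ΣK = 5.36; h_m = ΣK·V²/2g = 0.8550 m
Total H_L = 6.310 + 0.8550 = 7.165 m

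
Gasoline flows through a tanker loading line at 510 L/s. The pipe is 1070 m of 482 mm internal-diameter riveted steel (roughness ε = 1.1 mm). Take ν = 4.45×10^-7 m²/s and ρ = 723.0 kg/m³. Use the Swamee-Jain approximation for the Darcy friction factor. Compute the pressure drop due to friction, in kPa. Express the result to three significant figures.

Δp ≈ 153 kPa

V = 4Q/(πD²) = 4·0.510/(π·0.482²) = 2.795 m/s
Re = VD/ν = 2.795·0.482/4.45×10^-7 = 3.03×10^6 → turbulent
ε/D = 1.1/482 = 0.00228
Swamee-Jain: f = 0.02435
h_f = f(L/D)V²/(2g) = 0.02435·(1070/0.482)·2.795²/(2·9.81) = 21.53 m
Δp = ρg·h_f = 723.0·9.81·21.53 = 152.7 kPa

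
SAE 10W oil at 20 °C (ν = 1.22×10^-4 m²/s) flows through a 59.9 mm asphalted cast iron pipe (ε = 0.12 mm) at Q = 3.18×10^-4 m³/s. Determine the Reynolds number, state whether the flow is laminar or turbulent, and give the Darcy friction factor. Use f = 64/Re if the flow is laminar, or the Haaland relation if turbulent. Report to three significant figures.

V = 4Q/(πD²) = 0.1128 m/s
Re = VD/ν = 0.1128·0.0599/1.22×10^-4 = 55.4
Re < 2300 → laminar → f = 64/Re = 1.155

Re ≈ 55.4; laminar; f = 64/Re ≈ 1.16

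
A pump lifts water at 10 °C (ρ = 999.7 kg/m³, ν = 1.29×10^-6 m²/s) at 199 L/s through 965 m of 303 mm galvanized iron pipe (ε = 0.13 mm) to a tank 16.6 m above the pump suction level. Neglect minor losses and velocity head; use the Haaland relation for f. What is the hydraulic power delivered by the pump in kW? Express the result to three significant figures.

V = 4Q/(πD²) = 2.760 m/s; Re = 6.48×10^5; ε/D = 4.29×10^-4; f = 0.01691
h_f = f(L/D)V²/2g = 20.91 m
Total head H = z + h_f = 16.6 + 20.91 = 37.51 m
P_hyd = ρgQH = 999.7·9.81·0.199·37.51 = 73.20 kW

P_hyd ≈ 73.2 kW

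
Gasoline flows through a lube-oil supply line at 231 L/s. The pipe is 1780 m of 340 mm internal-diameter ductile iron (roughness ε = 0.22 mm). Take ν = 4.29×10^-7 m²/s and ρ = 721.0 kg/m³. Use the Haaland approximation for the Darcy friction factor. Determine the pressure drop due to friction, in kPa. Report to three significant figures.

V = 4Q/(πD²) = 4·0.231/(π·0.340²) = 2.544 m/s
Re = VD/ν = 2.544·0.340/4.29×10^-7 = 2.02×10^6 → turbulent
ε/D = 0.22/340 = 6.47×10^-4
Haaland: f = 0.01793
h_f = f(L/D)V²/(2g) = 0.01793·(1780/0.340)·2.544²/(2·9.81) = 30.97 m
Δp = ρg·h_f = 721.0·9.81·30.97 = 219.0 kPa

Δp ≈ 219 kPa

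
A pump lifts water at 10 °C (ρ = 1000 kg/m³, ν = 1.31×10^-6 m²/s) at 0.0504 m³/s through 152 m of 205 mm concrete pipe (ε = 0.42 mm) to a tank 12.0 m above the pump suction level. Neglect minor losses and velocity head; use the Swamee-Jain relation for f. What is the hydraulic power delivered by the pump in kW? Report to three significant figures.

P_hyd ≈ 7.00 kW

V = 4Q/(πD²) = 1.527 m/s; Re = 2.39×10^5; ε/D = 0.00205; f = 0.02447
h_f = f(L/D)V²/2g = 2.156 m
Total head H = z + h_f = 12.0 + 2.156 = 14.16 m
P_hyd = ρgQH = 1000·9.81·0.0504·14.16 = 6.999 kW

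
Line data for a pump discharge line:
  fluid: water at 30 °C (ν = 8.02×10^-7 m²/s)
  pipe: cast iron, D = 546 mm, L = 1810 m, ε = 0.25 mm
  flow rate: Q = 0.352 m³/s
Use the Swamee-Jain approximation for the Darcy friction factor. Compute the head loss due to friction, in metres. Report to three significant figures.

h_f ≈ 6.49 m

V = 4Q/(πD²) = 4·0.352/(π·0.546²) = 1.503 m/s
Re = VD/ν = 1.503·0.546/8.02×10^-7 = 1.02×10^6 → turbulent
ε/D = 0.25/546 = 4.58×10^-4
Swamee-Jain: f = 0.01700
h_f = f(L/D)V²/(2g) = 0.01700·(1810/0.546)·1.503²/(2·9.81) = 6.490 m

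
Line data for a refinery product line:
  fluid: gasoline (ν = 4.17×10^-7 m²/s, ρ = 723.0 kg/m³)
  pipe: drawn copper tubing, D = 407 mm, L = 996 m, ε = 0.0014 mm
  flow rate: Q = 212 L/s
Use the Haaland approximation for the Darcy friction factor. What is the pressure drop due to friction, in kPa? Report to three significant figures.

Δp ≈ 25.4 kPa

V = 4Q/(πD²) = 4·0.212/(π·0.407²) = 1.630 m/s
Re = VD/ν = 1.630·0.407/4.17×10^-7 = 1.59×10^6 → turbulent
ε/D = 0.0014/407 = 3.44×10^-6
Haaland: f = 0.01081
h_f = f(L/D)V²/(2g) = 0.01081·(996/0.407)·1.630²/(2·9.81) = 3.581 m
Δp = ρg·h_f = 723.0·9.81·3.581 = 25.40 kPa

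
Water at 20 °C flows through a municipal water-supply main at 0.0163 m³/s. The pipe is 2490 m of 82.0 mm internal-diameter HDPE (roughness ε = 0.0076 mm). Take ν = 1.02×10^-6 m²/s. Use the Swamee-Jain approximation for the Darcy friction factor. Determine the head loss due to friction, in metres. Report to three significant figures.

h_f ≈ 233 m

V = 4Q/(πD²) = 4·0.0163/(π·0.0820²) = 3.087 m/s
Re = VD/ν = 3.087·0.0820/1.02×10^-6 = 2.48×10^5 → turbulent
ε/D = 0.0076/82.0 = 9.27×10^-5
Swamee-Jain: f = 0.01580
h_f = f(L/D)V²/(2g) = 0.01580·(2490/0.0820)·3.087²/(2·9.81) = 232.9 m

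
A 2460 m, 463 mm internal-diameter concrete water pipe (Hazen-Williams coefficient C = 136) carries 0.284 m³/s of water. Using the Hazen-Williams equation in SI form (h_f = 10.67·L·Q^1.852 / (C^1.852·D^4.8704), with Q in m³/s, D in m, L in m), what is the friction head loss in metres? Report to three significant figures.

h_f = 10.67·2460·0.284^1.852 / (136^1.852·0.463^4.8704) = 12.14 m

h_f ≈ 12.1 m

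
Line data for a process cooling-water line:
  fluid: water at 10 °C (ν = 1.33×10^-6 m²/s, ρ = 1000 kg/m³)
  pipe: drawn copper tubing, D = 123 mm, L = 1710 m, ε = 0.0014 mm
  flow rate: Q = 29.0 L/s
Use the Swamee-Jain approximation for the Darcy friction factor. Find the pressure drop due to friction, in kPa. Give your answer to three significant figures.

V = 4Q/(πD²) = 4·0.0290/(π·0.123²) = 2.441 m/s
Re = VD/ν = 2.441·0.123/1.33×10^-6 = 2.26×10^5 → turbulent
ε/D = 0.0014/123 = 1.14×10^-5
Swamee-Jain: f = 0.01529
h_f = f(L/D)V²/(2g) = 0.01529·(1710/0.123)·2.441²/(2·9.81) = 64.51 m
Δp = ρg·h_f = 1000·9.81·64.51 = 632.9 kPa

Δp ≈ 633 kPa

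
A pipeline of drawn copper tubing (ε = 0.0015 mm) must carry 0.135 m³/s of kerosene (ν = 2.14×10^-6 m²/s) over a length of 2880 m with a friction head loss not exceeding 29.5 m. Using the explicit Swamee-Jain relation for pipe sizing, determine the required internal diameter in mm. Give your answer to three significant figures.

D ≈ 297 mm

Swamee-Jain (Type III): D = 0.66·[ε^1.25·(LQ²/(gh_f))^4.75 + ν·Q^9.4·(L/(gh_f))^5.2]^0.04
LQ²/(gh_f) = 0.1814; L/(gh_f) = 9.952
Term 1 = ε^1.25·(…)^4.75 = 1.58×10^-11; Term 2 = ν·Q^9.4·(…)^5.2 = 2.21×10^-9
D = 0.66·(1.58×10^-11 + 2.21×10^-9)^0.04 = 0.2975 m = 297 mm
Check: V = 1.94 m/s, Re = 2.70×10^5, f = 0.01472, h_f = 27.4 m ≈ 29.5 m ✓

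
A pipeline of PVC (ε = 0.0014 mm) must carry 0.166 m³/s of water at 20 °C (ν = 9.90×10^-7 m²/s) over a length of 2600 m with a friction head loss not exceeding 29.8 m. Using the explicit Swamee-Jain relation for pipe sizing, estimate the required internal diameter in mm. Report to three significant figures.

D ≈ 305 mm

Swamee-Jain (Type III): D = 0.66·[ε^1.25·(LQ²/(gh_f))^4.75 + ν·Q^9.4·(L/(gh_f))^5.2]^0.04
LQ²/(gh_f) = 0.2451; L/(gh_f) = 8.894
Term 1 = ε^1.25·(…)^4.75 = 6.05×10^-11; Term 2 = ν·Q^9.4·(…)^5.2 = 3.98×10^-9
D = 0.66·(6.05×10^-11 + 3.98×10^-9)^0.04 = 0.3047 m = 305 mm
Check: V = 2.28 m/s, Re = 7.01×10^5, f = 0.01243, h_f = 28.0 m ≈ 29.8 m ✓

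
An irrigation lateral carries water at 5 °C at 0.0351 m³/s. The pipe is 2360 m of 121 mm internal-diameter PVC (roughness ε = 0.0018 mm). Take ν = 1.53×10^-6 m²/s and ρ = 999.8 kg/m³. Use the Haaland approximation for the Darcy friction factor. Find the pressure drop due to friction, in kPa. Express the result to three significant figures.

Δp ≈ 1370 kPa

V = 4Q/(πD²) = 4·0.0351/(π·0.121²) = 3.052 m/s
Re = VD/ν = 3.052·0.121/1.53×10^-6 = 2.41×10^5 → turbulent
ε/D = 0.0018/121 = 1.49×10^-5
Haaland: f = 0.01505
h_f = f(L/D)V²/(2g) = 0.01505·(2360/0.121)·3.052²/(2·9.81) = 139.4 m
Δp = ρg·h_f = 999.8·9.81·139.4 = 1367 kPa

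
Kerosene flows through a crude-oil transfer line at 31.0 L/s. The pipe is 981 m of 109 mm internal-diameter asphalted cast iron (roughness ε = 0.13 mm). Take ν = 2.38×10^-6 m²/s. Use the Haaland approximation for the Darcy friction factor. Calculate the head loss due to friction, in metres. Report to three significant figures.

V = 4Q/(πD²) = 4·0.0310/(π·0.109²) = 3.322 m/s
Re = VD/ν = 3.322·0.109/2.38×10^-6 = 1.52×10^5 → turbulent
ε/D = 0.13/109 = 0.00119
Haaland: f = 0.02197
h_f = f(L/D)V²/(2g) = 0.02197·(981/0.109)·3.322²/(2·9.81) = 111.2 m

h_f ≈ 111 m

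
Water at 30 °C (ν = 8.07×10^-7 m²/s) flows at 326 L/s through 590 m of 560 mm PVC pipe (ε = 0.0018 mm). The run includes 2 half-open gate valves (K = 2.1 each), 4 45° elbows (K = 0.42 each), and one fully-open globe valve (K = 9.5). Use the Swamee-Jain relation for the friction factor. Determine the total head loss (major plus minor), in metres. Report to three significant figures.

V = 4Q/(πD²) = 1.324 m/s; V²/2g = 0.08929 m
Re = 9.18×10^5, ε/D = 3.21×10^-6 → f = 0.01185 (Swamee-Jain)
Major: h_f = f(L/D)·V²/2g = 0.01185·1054·0.08929 = 1.115 m
Minor: ΣK = 15.4; h_m = ΣK·V²/2g = 1.373 m
Total H_L = 1.115 + 1.373 = 2.488 m

H_L ≈ 2.49 m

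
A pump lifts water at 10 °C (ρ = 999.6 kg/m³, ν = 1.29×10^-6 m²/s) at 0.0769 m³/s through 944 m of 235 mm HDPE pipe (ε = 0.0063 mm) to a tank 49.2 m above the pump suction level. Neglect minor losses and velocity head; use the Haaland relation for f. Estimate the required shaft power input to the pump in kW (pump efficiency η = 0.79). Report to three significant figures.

P_shaft ≈ 55.8 kW

V = 4Q/(πD²) = 1.773 m/s; Re = 3.23×10^5; ε/D = 2.68×10^-5; f = 0.01439
h_f = f(L/D)V²/2g = 9.258 m
Total head H = z + h_f = 49.2 + 9.258 = 58.46 m
P_hyd = ρgQH = 999.6·9.81·0.0769·58.46 = 44.08 kW
P_shaft = P_hyd/η = 44.08/0.79 = 55.80 kW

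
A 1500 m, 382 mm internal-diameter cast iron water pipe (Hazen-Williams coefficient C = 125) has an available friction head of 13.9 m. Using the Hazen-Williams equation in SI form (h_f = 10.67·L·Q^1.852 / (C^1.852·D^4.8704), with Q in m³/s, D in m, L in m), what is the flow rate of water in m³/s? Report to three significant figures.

Rearranging: Q = [h_f·C^1.852·D^4.8704 / (10.67·L)]^(1/1.852)
Q = [13.9·125^1.852·0.382^4.8704 / (10.67·1500)]^0.540 = 0.2212 m³/s

Q ≈ 0.221 m³/s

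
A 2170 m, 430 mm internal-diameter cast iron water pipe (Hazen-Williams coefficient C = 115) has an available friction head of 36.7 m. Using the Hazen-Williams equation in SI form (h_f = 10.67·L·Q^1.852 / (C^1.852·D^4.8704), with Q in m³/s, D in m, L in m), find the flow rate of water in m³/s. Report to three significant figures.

Q ≈ 0.385 m³/s

Rearranging: Q = [h_f·C^1.852·D^4.8704 / (10.67·L)]^(1/1.852)
Q = [36.7·115^1.852·0.430^4.8704 / (10.67·2170)]^0.540 = 0.3845 m³/s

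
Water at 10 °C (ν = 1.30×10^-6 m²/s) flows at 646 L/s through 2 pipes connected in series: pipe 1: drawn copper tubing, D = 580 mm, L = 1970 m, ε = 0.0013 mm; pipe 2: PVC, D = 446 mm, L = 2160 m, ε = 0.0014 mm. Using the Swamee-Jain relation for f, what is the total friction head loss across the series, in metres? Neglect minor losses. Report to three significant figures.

H ≈ 58.5 m

Pipe 1: V = 2.445 m/s, Re = 1.09×10^6, ε/D = 2.24×10^-6, f = 0.01150, h_1 = f(L/D)V²/2g = 11.90 m
Pipe 2: V = 4.135 m/s, Re = 1.42×10^6, ε/D = 3.14×10^-6, f = 0.01105, h_2 = f(L/D)V²/2g = 46.64 m
Series → Q common, losses add: H = Σh = 58.54 m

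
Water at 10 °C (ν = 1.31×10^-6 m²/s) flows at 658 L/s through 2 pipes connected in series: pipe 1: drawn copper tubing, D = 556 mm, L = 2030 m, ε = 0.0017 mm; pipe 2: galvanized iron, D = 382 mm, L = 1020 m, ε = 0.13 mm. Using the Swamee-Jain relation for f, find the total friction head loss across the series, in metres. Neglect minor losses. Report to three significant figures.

H ≈ 86.7 m

Pipe 1: V = 2.710 m/s, Re = 1.15×10^6, ε/D = 3.06×10^-6, f = 0.01142, h_1 = f(L/D)V²/2g = 15.61 m
Pipe 2: V = 5.741 m/s, Re = 1.67×10^6, ε/D = 3.40×10^-4, f = 0.01584, h_2 = f(L/D)V²/2g = 71.04 m
Series → Q common, losses add: H = Σh = 86.65 m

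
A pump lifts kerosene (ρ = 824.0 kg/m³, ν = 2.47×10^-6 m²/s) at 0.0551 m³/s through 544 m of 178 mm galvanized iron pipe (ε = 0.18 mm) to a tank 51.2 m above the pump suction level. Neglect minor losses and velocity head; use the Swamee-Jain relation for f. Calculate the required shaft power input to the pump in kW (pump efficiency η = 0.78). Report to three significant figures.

V = 4Q/(πD²) = 2.214 m/s; Re = 1.60×10^5; ε/D = 0.00101; f = 0.02155
h_f = f(L/D)V²/2g = 16.46 m
Total head H = z + h_f = 51.2 + 16.46 = 67.66 m
P_hyd = ρgQH = 824.0·9.81·0.0551·67.66 = 30.13 kW
P_shaft = P_hyd/η = 30.13/0.78 = 38.63 kW

P_shaft ≈ 38.6 kW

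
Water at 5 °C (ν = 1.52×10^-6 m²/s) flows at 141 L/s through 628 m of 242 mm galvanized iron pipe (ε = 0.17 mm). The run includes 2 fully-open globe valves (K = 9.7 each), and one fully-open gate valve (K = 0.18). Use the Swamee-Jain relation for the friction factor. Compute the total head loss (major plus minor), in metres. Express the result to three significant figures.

V = 4Q/(πD²) = 3.065 m/s; V²/2g = 0.4790 m
Re = 4.88×10^5, ε/D = 7.02×10^-4 → f = 0.01895 (Swamee-Jain)
Major: h_f = f(L/D)·V²/2g = 0.01895·2595·0.4790 = 23.56 m
Minor: ΣK = 19.6; h_m = ΣK·V²/2g = 9.378 m
Total H_L = 23.56 + 9.378 = 32.94 m

H_L ≈ 32.9 m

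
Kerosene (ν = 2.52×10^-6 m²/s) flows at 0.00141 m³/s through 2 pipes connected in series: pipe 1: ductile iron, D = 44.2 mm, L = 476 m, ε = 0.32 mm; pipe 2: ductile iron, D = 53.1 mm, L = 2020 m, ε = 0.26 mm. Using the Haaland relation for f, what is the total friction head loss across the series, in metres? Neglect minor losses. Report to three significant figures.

Pipe 1: V = 0.9189 m/s, Re = 1.61×10^4, ε/D = 0.00724, f = 0.03801, h_1 = f(L/D)V²/2g = 17.62 m
Pipe 2: V = 0.6367 m/s, Re = 1.34×10^4, ε/D = 0.00490, f = 0.03575, h_2 = f(L/D)V²/2g = 28.10 m
Series → Q common, losses add: H = Σh = 45.72 m

H ≈ 45.7 m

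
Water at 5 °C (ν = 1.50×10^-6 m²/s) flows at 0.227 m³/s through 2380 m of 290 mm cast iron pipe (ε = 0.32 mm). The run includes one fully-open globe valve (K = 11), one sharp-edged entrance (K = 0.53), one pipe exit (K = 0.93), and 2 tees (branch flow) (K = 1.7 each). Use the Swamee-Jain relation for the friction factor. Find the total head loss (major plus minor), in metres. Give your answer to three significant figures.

V = 4Q/(πD²) = 3.437 m/s; V²/2g = 0.6020 m
Re = 6.64×10^5, ε/D = 0.00110 → f = 0.02065 (Swamee-Jain)
Major: h_f = f(L/D)·V²/2g = 0.02065·8207·0.6020 = 102.0 m
Minor: ΣK = 15.9; h_m = ΣK·V²/2g = 9.547 m
Total H_L = 102.0 + 9.547 = 111.5 m

H_L ≈ 112 m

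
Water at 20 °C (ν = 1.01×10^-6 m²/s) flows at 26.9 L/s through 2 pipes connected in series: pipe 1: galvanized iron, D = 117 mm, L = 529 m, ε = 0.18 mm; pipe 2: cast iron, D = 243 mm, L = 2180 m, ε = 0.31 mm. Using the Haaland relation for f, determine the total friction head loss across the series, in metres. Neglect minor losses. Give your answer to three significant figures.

H ≈ 36.0 m

Pipe 1: V = 2.502 m/s, Re = 2.90×10^5, ε/D = 0.00154, f = 0.02257, h_1 = f(L/D)V²/2g = 32.56 m
Pipe 2: V = 0.5800 m/s, Re = 1.40×10^5, ε/D = 0.00128, f = 0.02237, h_2 = f(L/D)V²/2g = 3.441 m
Series → Q common, losses add: H = Σh = 36.00 m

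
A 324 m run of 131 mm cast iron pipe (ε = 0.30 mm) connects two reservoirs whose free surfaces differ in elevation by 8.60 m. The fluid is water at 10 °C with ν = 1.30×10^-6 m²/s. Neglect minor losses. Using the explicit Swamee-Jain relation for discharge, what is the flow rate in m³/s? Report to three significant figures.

Q ≈ 0.0222 m³/s

Swamee-Jain (Type II): Q = -0.965·√(gD⁵h_f/L)·ln[ε/(3.7D) + √(3.17ν²L/(gD³h_f))]
√(gD⁵h_f/L) = √(9.81·0.131⁵·8.60/324) = 0.003169
ε/(3.7D) = 6.19×10^-4; √(3.17ν²L/(gD³h_f)) = 9.57×10^-5
Q = -0.965·0.003169·ln(7.146×10^-4) = 0.02216 m³/s
Check: V = 1.64 m/s, Re = 1.66×10^5, f = 0.02545, h_f = 8.67 m ≈ 8.60 m ✓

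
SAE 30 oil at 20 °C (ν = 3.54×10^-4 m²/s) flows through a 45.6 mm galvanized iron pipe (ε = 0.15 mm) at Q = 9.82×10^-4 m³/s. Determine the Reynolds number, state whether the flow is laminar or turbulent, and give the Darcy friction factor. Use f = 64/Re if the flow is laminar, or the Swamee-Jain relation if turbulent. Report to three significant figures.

Re ≈ 77.5; laminar; f = 64/Re ≈ 0.826

V = 4Q/(πD²) = 0.6013 m/s
Re = VD/ν = 0.6013·0.0456/3.54×10^-4 = 77.5
Re < 2300 → laminar → f = 64/Re = 0.8263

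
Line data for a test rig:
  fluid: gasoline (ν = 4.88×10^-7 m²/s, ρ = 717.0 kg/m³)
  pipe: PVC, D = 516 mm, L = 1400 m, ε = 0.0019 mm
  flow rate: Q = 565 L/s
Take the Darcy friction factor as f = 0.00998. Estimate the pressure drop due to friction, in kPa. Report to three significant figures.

Δp ≈ 70.9 kPa

V = 4Q/(πD²) = 4·0.565/(π·0.516²) = 2.702 m/s
h_f = f(L/D)V²/(2g) = 0.009980·(1400/0.516)·2.702²/(2·9.81) = 10.07 m
Δp = ρg·h_f = 717.0·9.81·10.07 = 70.86 kPa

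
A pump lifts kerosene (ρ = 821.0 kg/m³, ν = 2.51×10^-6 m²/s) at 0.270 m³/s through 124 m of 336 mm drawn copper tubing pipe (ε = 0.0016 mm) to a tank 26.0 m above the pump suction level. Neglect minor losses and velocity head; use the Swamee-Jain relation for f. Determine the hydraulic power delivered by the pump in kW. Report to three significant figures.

P_hyd ≈ 61.7 kW

V = 4Q/(πD²) = 3.045 m/s; Re = 4.08×10^5; ε/D = 4.76×10^-6; f = 0.01365
h_f = f(L/D)V²/2g = 2.381 m
Total head H = z + h_f = 26.0 + 2.381 = 28.38 m
P_hyd = ρgQH = 821.0·9.81·0.270·28.38 = 61.72 kW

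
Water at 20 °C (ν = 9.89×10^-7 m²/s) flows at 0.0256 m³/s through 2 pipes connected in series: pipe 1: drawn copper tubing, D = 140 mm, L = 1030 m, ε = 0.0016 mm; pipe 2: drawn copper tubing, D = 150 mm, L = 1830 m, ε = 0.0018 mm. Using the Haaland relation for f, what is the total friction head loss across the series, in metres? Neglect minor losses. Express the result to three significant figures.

Pipe 1: V = 1.663 m/s, Re = 2.35×10^5, ε/D = 1.14×10^-5, f = 0.01510, h_1 = f(L/D)V²/2g = 15.65 m
Pipe 2: V = 1.449 m/s, Re = 2.20×10^5, ε/D = 1.20×10^-5, f = 0.01530, h_2 = f(L/D)V²/2g = 19.96 m
Series → Q common, losses add: H = Σh = 35.61 m

H ≈ 35.6 m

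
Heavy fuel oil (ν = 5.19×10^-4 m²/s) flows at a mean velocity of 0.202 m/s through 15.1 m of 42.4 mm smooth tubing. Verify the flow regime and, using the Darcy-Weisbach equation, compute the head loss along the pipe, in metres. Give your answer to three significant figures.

h_f ≈ 2.87 m

Re = VD/ν = 0.202·0.04240/5.19×10^-4 = 16.5 → laminar (Re < 2300)
f = 64/Re = 3.878
h_f = f(L/D)V²/(2g) = 3.878·(15.1/0.04240)·0.202²/(2·9.81) = 2.872 m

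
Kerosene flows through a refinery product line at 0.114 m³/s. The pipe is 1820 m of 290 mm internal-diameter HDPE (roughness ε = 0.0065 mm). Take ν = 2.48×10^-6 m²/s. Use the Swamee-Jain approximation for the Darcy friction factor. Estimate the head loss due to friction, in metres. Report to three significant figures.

V = 4Q/(πD²) = 4·0.114/(π·0.290²) = 1.726 m/s
Re = VD/ν = 1.726·0.290/2.48×10^-6 = 2.02×10^5 → turbulent
ε/D = 0.0065/290 = 2.24×10^-5
Swamee-Jain: f = 0.01571
h_f = f(L/D)V²/(2g) = 0.01571·(1820/0.290)·1.726²/(2·9.81) = 14.97 m

h_f ≈ 15.0 m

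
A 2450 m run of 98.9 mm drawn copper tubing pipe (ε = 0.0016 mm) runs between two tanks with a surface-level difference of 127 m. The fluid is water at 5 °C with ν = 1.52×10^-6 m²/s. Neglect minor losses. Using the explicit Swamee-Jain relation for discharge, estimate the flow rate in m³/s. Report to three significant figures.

Swamee-Jain (Type II): Q = -0.965·√(gD⁵h_f/L)·ln[ε/(3.7D) + √(3.17ν²L/(gD³h_f))]
√(gD⁵h_f/L) = √(9.81·0.0989⁵·127/2450) = 0.002194
ε/(3.7D) = 4.37×10^-6; √(3.17ν²L/(gD³h_f)) = 1.22×10^-4
Q = -0.965·0.002194·ln(1.264×10^-4) = 0.01900 m³/s
Check: V = 2.47 m/s, Re = 1.61×10^5, f = 0.01634, h_f = 126 m ≈ 127 m ✓

Q ≈ 0.0190 m³/s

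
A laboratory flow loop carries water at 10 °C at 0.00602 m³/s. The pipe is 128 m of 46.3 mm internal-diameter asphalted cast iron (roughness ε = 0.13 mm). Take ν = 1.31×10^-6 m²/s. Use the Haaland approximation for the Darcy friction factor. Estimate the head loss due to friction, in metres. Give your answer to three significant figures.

h_f ≈ 48.1 m

V = 4Q/(πD²) = 4·0.00602/(π·0.0463²) = 3.576 m/s
Re = VD/ν = 3.576·0.0463/1.31×10^-6 = 1.26×10^5 → turbulent
ε/D = 0.13/46.3 = 0.00281
Haaland: f = 0.02671
h_f = f(L/D)V²/(2g) = 0.02671·(128/0.0463)·3.576²/(2·9.81) = 48.12 m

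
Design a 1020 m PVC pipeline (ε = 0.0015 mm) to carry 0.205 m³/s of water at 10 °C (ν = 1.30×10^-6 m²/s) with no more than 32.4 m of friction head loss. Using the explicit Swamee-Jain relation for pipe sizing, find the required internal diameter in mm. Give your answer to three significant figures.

D ≈ 270 mm

Swamee-Jain (Type III): D = 0.66·[ε^1.25·(LQ²/(gh_f))^4.75 + ν·Q^9.4·(L/(gh_f))^5.2]^0.04
LQ²/(gh_f) = 0.1349; L/(gh_f) = 3.209
Term 1 = ε^1.25·(…)^4.75 = 3.86×10^-12; Term 2 = ν·Q^9.4·(…)^5.2 = 1.90×10^-10
D = 0.66·(3.86×10^-12 + 1.90×10^-10)^0.04 = 0.2698 m = 270 mm
Check: V = 3.59 m/s, Re = 7.44×10^5, f = 0.01232, h_f = 30.5 m ≈ 32.4 m ✓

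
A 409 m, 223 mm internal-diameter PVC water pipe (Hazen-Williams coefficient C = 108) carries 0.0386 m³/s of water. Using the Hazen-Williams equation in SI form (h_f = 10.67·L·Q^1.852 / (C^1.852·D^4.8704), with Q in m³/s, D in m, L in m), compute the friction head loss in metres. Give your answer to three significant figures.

h_f = 10.67·409·0.0386^1.852 / (108^1.852·0.223^4.8704) = 2.694 m

h_f ≈ 2.69 m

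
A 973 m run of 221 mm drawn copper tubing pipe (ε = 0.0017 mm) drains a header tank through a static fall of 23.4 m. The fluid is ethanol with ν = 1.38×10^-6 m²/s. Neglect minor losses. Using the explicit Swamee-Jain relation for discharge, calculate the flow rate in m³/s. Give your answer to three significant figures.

Swamee-Jain (Type II): Q = -0.965·√(gD⁵h_f/L)·ln[ε/(3.7D) + √(3.17ν²L/(gD³h_f))]
√(gD⁵h_f/L) = √(9.81·0.221⁵·23.4/973) = 0.01115
ε/(3.7D) = 2.08×10^-6; √(3.17ν²L/(gD³h_f)) = 4.87×10^-5
Q = -0.965·0.01115·ln(5.077×10^-5) = 0.1064 m³/s
Check: V = 2.77 m/s, Re = 4.44×10^5, f = 0.01349, h_f = 23.3 m ≈ 23.4 m ✓

Q ≈ 0.106 m³/s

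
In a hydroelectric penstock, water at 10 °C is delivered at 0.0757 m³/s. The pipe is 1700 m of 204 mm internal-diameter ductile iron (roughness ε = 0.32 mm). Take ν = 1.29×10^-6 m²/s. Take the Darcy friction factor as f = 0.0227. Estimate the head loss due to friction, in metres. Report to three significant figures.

h_f ≈ 51.7 m

V = 4Q/(πD²) = 4·0.0757/(π·0.204²) = 2.316 m/s
h_f = f(L/D)V²/(2g) = 0.02270·(1700/0.204)·2.316²/(2·9.81) = 51.72 m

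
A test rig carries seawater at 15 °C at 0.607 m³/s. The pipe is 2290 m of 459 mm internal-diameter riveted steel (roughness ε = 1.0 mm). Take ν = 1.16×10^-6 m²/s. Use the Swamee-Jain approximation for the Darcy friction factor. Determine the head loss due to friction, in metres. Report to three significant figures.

V = 4Q/(πD²) = 4·0.607/(π·0.459²) = 3.668 m/s
Re = VD/ν = 3.668·0.459/1.16×10^-6 = 1.45×10^6 → turbulent
ε/D = 1.0/459 = 0.00218
Swamee-Jain: f = 0.02414
h_f = f(L/D)V²/(2g) = 0.02414·(2290/0.459)·3.668²/(2·9.81) = 82.60 m

h_f ≈ 82.6 m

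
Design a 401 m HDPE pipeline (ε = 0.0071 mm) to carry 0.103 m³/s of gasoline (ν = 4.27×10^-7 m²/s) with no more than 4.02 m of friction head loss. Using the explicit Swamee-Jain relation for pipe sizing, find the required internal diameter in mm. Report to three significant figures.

Swamee-Jain (Type III): D = 0.66·[ε^1.25·(LQ²/(gh_f))^4.75 + ν·Q^9.4·(L/(gh_f))^5.2]^0.04
LQ²/(gh_f) = 0.1079; L/(gh_f) = 10.17
Term 1 = ε^1.25·(…)^4.75 = 9.34×10^-12; Term 2 = ν·Q^9.4·(…)^5.2 = 3.88×10^-11
D = 0.66·(9.34×10^-12 + 3.88×10^-11)^0.04 = 0.2552 m = 255 mm
Check: V = 2.01 m/s, Re = 1.20×10^6, f = 0.01197, h_f = 3.89 m ≈ 4.02 m ✓

D ≈ 255 mm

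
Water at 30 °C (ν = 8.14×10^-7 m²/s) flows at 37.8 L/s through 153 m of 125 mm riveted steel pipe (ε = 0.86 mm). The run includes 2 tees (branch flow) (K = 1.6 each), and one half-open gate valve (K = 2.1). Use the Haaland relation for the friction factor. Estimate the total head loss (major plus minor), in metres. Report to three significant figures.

V = 4Q/(πD²) = 3.080 m/s; V²/2g = 0.4836 m
Re = 4.73×10^5, ε/D = 0.00688 → f = 0.03375 (Haaland)
Major: h_f = f(L/D)·V²/2g = 0.03375·1224·0.4836 = 19.97 m
Minor: ΣK = 5.30; h_m = ΣK·V²/2g = 2.563 m
Total H_L = 19.97 + 2.563 = 22.54 m

H_L ≈ 22.5 m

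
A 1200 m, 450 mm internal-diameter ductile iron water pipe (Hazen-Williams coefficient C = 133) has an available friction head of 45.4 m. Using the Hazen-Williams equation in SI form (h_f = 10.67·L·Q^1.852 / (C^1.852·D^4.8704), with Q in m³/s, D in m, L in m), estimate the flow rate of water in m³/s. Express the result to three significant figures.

Rearranging: Q = [h_f·C^1.852·D^4.8704 / (10.67·L)]^(1/1.852)
Q = [45.4·133^1.852·0.450^4.8704 / (10.67·1200)]^0.540 = 0.7741 m³/s

Q ≈ 0.774 m³/s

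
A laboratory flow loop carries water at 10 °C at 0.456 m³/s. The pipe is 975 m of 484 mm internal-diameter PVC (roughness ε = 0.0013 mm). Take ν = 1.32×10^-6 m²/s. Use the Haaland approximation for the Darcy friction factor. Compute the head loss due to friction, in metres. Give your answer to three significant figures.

V = 4Q/(πD²) = 4·0.456/(π·0.484²) = 2.478 m/s
Re = VD/ν = 2.478·0.484/1.32×10^-6 = 9.09×10^5 → turbulent
ε/D = 0.0013/484 = 2.69×10^-6
Haaland: f = 0.01182
h_f = f(L/D)V²/(2g) = 0.01182·(975/0.484)·2.478²/(2·9.81) = 7.452 m

h_f ≈ 7.45 m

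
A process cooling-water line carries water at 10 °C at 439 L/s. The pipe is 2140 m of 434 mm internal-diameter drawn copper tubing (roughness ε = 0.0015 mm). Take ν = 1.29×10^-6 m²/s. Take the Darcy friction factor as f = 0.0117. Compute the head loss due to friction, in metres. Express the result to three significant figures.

h_f ≈ 25.9 m

V = 4Q/(πD²) = 4·0.439/(π·0.434²) = 2.968 m/s
h_f = f(L/D)V²/(2g) = 0.01170·(2140/0.434)·2.968²/(2·9.81) = 25.89 m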